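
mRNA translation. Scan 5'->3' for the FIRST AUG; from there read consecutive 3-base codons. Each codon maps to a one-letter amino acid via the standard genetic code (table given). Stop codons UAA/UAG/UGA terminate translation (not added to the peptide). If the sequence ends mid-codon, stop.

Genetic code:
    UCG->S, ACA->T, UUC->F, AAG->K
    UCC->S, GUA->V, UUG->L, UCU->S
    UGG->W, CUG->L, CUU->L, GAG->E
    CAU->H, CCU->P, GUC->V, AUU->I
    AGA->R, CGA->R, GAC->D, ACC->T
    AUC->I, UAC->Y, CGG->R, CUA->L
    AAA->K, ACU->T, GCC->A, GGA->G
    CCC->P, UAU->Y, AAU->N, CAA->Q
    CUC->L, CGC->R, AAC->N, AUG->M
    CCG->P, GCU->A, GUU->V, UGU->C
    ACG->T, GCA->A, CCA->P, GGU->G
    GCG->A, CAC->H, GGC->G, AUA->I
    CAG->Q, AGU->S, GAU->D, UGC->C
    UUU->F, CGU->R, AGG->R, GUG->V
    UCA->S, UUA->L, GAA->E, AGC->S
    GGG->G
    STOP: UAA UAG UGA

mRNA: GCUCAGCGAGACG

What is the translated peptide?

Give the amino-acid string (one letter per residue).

no AUG start codon found

Answer: (empty: no AUG start codon)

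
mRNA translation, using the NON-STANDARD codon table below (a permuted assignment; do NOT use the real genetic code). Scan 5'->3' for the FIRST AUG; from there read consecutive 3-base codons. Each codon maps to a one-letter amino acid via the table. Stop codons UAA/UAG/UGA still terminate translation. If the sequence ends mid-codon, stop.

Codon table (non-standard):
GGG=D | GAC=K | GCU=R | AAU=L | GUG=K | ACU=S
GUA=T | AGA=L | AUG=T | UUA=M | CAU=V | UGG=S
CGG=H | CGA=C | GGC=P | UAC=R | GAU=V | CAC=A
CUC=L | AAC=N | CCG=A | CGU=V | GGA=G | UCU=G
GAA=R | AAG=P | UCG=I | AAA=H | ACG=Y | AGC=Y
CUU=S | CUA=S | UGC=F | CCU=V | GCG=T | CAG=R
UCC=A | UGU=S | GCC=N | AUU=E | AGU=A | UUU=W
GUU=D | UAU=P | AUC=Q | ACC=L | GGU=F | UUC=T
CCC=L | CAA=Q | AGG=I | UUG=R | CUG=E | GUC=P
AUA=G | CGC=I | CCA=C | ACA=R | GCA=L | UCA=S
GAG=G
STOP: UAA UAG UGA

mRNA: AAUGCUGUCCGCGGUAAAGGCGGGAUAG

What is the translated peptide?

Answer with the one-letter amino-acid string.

Answer: TEATTPTG

Derivation:
start AUG at pos 1
pos 1: AUG -> T; peptide=T
pos 4: CUG -> E; peptide=TE
pos 7: UCC -> A; peptide=TEA
pos 10: GCG -> T; peptide=TEAT
pos 13: GUA -> T; peptide=TEATT
pos 16: AAG -> P; peptide=TEATTP
pos 19: GCG -> T; peptide=TEATTPT
pos 22: GGA -> G; peptide=TEATTPTG
pos 25: UAG -> STOP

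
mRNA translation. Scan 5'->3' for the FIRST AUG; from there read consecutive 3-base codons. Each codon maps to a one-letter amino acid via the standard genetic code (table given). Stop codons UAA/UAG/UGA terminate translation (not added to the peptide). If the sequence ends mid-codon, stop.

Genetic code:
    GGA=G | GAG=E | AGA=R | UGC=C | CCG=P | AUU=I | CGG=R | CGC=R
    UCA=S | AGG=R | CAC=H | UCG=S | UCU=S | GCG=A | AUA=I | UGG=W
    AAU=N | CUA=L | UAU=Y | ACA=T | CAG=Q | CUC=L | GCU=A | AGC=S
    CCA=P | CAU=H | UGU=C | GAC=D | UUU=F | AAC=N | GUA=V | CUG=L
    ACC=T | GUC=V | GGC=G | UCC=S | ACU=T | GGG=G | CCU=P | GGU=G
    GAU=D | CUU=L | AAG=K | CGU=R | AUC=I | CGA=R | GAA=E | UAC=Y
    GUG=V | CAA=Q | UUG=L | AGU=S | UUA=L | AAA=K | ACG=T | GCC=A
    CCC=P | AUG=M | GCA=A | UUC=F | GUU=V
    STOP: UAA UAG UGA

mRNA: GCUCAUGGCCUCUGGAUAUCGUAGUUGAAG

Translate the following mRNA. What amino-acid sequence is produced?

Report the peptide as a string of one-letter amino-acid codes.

start AUG at pos 4
pos 4: AUG -> M; peptide=M
pos 7: GCC -> A; peptide=MA
pos 10: UCU -> S; peptide=MAS
pos 13: GGA -> G; peptide=MASG
pos 16: UAU -> Y; peptide=MASGY
pos 19: CGU -> R; peptide=MASGYR
pos 22: AGU -> S; peptide=MASGYRS
pos 25: UGA -> STOP

Answer: MASGYRS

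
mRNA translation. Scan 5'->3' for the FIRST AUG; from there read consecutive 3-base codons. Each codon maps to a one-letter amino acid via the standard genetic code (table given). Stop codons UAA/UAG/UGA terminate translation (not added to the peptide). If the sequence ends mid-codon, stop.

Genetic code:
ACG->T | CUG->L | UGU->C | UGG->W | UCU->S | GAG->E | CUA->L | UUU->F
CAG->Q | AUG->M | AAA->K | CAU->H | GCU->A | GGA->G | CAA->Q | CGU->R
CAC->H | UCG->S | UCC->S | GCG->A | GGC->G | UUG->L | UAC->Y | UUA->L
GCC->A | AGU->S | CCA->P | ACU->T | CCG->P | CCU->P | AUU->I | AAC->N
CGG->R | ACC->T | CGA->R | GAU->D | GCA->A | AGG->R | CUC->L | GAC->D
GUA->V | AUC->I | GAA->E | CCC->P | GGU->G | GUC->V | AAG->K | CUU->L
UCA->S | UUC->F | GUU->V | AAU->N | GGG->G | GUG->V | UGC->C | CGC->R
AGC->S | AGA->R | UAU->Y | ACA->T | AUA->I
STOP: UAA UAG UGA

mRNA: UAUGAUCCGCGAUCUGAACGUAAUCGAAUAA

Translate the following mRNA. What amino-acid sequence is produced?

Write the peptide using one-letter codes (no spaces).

start AUG at pos 1
pos 1: AUG -> M; peptide=M
pos 4: AUC -> I; peptide=MI
pos 7: CGC -> R; peptide=MIR
pos 10: GAU -> D; peptide=MIRD
pos 13: CUG -> L; peptide=MIRDL
pos 16: AAC -> N; peptide=MIRDLN
pos 19: GUA -> V; peptide=MIRDLNV
pos 22: AUC -> I; peptide=MIRDLNVI
pos 25: GAA -> E; peptide=MIRDLNVIE
pos 28: UAA -> STOP

Answer: MIRDLNVIE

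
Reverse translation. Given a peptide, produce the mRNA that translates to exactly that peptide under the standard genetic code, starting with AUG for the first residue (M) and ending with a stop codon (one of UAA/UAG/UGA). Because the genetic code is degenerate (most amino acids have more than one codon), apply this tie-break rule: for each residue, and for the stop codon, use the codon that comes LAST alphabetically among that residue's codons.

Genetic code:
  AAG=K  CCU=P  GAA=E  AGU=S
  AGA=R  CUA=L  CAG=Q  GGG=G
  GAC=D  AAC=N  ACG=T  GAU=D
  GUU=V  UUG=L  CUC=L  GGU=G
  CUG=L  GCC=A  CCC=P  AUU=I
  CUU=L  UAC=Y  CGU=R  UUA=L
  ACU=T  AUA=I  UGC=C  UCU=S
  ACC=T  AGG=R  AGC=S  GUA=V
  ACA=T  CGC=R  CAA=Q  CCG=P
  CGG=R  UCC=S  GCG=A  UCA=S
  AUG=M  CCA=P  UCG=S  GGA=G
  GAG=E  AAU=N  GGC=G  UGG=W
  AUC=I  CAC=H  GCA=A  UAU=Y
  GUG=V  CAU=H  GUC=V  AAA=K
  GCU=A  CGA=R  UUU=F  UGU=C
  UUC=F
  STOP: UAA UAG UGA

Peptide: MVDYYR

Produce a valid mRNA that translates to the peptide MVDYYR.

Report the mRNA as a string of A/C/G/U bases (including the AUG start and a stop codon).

Answer: mRNA: AUGGUUGAUUAUUAUCGUUGA

Derivation:
residue 1: M -> AUG (start codon)
residue 2: V codons sorted = GUA,GUC,GUG,GUU -> pick last = GUU
residue 3: D codons sorted = GAC,GAU -> pick last = GAU
residue 4: Y codons sorted = UAC,UAU -> pick last = UAU
residue 5: Y codons sorted = UAC,UAU -> pick last = UAU
residue 6: R codons sorted = AGA,AGG,CGA,CGC,CGG,CGU -> pick last = CGU
terminator: stop codons sorted = UAA,UAG,UGA -> pick last = UGA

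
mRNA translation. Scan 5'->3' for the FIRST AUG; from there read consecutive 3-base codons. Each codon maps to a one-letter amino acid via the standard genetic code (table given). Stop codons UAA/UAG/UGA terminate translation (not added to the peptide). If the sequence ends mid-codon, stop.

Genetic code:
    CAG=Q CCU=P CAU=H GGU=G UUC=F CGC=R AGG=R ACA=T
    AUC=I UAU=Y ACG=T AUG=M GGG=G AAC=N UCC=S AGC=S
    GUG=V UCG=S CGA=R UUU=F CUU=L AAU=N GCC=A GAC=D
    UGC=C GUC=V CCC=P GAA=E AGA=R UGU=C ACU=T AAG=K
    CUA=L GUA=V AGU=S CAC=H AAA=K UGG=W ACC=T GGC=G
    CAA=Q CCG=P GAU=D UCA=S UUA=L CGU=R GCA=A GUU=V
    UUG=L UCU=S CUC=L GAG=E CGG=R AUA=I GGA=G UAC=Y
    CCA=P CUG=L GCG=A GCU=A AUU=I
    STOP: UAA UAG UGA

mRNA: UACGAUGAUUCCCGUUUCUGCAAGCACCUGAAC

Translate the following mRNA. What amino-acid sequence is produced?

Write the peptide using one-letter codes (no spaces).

start AUG at pos 4
pos 4: AUG -> M; peptide=M
pos 7: AUU -> I; peptide=MI
pos 10: CCC -> P; peptide=MIP
pos 13: GUU -> V; peptide=MIPV
pos 16: UCU -> S; peptide=MIPVS
pos 19: GCA -> A; peptide=MIPVSA
pos 22: AGC -> S; peptide=MIPVSAS
pos 25: ACC -> T; peptide=MIPVSAST
pos 28: UGA -> STOP

Answer: MIPVSAST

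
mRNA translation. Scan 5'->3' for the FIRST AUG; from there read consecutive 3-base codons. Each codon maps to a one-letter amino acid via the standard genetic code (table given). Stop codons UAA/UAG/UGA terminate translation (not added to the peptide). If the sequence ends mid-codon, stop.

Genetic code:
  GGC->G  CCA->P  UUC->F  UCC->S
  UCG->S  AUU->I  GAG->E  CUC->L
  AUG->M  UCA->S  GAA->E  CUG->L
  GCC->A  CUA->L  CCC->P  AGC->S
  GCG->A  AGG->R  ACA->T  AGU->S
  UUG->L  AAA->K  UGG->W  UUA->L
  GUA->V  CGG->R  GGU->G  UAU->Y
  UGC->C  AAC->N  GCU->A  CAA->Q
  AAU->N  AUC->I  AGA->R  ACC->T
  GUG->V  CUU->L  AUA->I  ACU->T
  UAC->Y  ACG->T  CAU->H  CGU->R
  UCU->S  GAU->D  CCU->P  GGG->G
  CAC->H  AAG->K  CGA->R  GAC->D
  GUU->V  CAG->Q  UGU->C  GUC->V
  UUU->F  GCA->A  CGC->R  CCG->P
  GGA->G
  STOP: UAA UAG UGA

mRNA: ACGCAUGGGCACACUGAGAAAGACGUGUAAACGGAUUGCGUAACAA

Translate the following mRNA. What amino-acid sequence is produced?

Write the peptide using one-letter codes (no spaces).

Answer: MGTLRKTCKRIA

Derivation:
start AUG at pos 4
pos 4: AUG -> M; peptide=M
pos 7: GGC -> G; peptide=MG
pos 10: ACA -> T; peptide=MGT
pos 13: CUG -> L; peptide=MGTL
pos 16: AGA -> R; peptide=MGTLR
pos 19: AAG -> K; peptide=MGTLRK
pos 22: ACG -> T; peptide=MGTLRKT
pos 25: UGU -> C; peptide=MGTLRKTC
pos 28: AAA -> K; peptide=MGTLRKTCK
pos 31: CGG -> R; peptide=MGTLRKTCKR
pos 34: AUU -> I; peptide=MGTLRKTCKRI
pos 37: GCG -> A; peptide=MGTLRKTCKRIA
pos 40: UAA -> STOP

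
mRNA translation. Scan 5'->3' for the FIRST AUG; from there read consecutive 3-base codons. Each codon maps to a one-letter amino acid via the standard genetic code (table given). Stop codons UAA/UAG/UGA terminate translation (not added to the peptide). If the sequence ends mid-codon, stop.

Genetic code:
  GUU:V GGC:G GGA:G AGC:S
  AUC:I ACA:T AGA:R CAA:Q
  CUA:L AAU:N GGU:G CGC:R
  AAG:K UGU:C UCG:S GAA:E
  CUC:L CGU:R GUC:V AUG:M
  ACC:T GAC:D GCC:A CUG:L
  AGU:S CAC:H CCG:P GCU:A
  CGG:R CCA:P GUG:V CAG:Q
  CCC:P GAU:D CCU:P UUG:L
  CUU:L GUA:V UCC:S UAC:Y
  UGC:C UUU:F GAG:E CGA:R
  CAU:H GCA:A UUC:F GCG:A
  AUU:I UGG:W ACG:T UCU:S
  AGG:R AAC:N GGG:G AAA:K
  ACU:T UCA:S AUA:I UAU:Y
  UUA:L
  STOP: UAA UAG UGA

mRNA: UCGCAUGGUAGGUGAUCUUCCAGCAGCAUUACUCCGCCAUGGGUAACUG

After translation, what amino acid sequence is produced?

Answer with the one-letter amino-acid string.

start AUG at pos 4
pos 4: AUG -> M; peptide=M
pos 7: GUA -> V; peptide=MV
pos 10: GGU -> G; peptide=MVG
pos 13: GAU -> D; peptide=MVGD
pos 16: CUU -> L; peptide=MVGDL
pos 19: CCA -> P; peptide=MVGDLP
pos 22: GCA -> A; peptide=MVGDLPA
pos 25: GCA -> A; peptide=MVGDLPAA
pos 28: UUA -> L; peptide=MVGDLPAAL
pos 31: CUC -> L; peptide=MVGDLPAALL
pos 34: CGC -> R; peptide=MVGDLPAALLR
pos 37: CAU -> H; peptide=MVGDLPAALLRH
pos 40: GGG -> G; peptide=MVGDLPAALLRHG
pos 43: UAA -> STOP

Answer: MVGDLPAALLRHG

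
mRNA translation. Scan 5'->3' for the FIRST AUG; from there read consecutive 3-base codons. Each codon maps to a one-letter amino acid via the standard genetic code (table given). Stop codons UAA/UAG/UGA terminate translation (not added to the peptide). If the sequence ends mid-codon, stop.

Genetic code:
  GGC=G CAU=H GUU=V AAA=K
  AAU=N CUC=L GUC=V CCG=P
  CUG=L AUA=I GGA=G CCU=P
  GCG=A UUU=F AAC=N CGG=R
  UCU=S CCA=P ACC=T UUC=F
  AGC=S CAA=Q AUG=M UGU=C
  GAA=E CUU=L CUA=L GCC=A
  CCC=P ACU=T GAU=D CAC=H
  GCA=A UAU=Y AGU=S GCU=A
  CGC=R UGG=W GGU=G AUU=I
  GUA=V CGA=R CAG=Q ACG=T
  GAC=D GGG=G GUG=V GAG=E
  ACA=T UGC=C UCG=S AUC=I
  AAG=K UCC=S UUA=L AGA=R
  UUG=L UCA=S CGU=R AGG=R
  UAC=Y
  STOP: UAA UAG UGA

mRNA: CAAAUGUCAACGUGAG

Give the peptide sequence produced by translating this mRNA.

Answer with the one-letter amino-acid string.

start AUG at pos 3
pos 3: AUG -> M; peptide=M
pos 6: UCA -> S; peptide=MS
pos 9: ACG -> T; peptide=MST
pos 12: UGA -> STOP

Answer: MST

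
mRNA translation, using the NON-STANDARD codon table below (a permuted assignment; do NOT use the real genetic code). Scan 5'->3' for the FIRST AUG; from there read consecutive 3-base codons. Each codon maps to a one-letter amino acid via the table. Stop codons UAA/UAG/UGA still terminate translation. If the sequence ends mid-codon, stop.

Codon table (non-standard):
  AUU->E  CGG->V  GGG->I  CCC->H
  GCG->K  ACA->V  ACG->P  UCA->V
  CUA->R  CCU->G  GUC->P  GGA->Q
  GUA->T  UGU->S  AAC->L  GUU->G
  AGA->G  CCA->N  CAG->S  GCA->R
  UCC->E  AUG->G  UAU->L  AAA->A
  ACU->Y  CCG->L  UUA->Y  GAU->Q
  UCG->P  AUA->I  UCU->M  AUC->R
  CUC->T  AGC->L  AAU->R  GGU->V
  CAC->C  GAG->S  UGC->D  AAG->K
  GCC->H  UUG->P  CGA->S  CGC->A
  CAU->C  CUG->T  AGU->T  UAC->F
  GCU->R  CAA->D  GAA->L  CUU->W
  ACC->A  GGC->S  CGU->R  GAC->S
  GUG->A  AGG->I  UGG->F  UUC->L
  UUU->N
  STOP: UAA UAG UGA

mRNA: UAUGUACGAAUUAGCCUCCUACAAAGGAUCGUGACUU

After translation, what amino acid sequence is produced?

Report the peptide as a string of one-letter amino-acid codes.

Answer: GFLYHEFAQP

Derivation:
start AUG at pos 1
pos 1: AUG -> G; peptide=G
pos 4: UAC -> F; peptide=GF
pos 7: GAA -> L; peptide=GFL
pos 10: UUA -> Y; peptide=GFLY
pos 13: GCC -> H; peptide=GFLYH
pos 16: UCC -> E; peptide=GFLYHE
pos 19: UAC -> F; peptide=GFLYHEF
pos 22: AAA -> A; peptide=GFLYHEFA
pos 25: GGA -> Q; peptide=GFLYHEFAQ
pos 28: UCG -> P; peptide=GFLYHEFAQP
pos 31: UGA -> STOP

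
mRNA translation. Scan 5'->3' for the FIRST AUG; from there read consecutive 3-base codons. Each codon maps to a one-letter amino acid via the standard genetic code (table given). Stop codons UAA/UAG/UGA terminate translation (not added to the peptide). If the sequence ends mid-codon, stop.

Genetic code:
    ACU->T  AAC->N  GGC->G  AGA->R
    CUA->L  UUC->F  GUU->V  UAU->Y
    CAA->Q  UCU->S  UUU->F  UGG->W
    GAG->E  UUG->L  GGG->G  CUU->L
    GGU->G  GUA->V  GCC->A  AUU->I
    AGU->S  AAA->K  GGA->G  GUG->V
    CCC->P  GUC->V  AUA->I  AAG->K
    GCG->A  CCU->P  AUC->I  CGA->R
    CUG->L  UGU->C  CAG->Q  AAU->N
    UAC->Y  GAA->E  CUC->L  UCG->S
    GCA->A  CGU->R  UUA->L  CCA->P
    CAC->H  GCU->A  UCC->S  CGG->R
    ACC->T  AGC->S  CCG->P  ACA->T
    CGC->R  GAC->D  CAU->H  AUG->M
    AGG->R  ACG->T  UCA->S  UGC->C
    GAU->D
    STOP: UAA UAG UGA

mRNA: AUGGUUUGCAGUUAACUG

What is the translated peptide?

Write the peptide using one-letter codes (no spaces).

start AUG at pos 0
pos 0: AUG -> M; peptide=M
pos 3: GUU -> V; peptide=MV
pos 6: UGC -> C; peptide=MVC
pos 9: AGU -> S; peptide=MVCS
pos 12: UAA -> STOP

Answer: MVCS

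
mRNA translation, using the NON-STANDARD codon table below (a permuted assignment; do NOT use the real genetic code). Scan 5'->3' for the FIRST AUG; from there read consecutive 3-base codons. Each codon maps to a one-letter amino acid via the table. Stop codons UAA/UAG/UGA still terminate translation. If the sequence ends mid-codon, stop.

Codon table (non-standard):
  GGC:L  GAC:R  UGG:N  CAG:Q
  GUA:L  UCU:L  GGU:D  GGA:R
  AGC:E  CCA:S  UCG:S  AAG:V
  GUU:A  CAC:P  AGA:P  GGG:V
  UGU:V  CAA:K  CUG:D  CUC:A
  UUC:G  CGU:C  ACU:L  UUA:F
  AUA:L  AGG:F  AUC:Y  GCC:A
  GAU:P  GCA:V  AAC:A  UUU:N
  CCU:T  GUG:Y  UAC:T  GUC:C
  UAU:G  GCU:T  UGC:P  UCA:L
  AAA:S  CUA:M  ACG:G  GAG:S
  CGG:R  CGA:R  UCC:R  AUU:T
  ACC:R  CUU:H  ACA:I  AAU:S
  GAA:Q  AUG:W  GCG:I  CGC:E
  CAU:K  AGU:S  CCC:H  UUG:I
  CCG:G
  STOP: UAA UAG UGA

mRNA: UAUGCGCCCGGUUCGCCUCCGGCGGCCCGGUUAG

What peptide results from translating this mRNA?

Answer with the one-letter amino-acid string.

Answer: WEGAEARRHD

Derivation:
start AUG at pos 1
pos 1: AUG -> W; peptide=W
pos 4: CGC -> E; peptide=WE
pos 7: CCG -> G; peptide=WEG
pos 10: GUU -> A; peptide=WEGA
pos 13: CGC -> E; peptide=WEGAE
pos 16: CUC -> A; peptide=WEGAEA
pos 19: CGG -> R; peptide=WEGAEAR
pos 22: CGG -> R; peptide=WEGAEARR
pos 25: CCC -> H; peptide=WEGAEARRH
pos 28: GGU -> D; peptide=WEGAEARRHD
pos 31: UAG -> STOP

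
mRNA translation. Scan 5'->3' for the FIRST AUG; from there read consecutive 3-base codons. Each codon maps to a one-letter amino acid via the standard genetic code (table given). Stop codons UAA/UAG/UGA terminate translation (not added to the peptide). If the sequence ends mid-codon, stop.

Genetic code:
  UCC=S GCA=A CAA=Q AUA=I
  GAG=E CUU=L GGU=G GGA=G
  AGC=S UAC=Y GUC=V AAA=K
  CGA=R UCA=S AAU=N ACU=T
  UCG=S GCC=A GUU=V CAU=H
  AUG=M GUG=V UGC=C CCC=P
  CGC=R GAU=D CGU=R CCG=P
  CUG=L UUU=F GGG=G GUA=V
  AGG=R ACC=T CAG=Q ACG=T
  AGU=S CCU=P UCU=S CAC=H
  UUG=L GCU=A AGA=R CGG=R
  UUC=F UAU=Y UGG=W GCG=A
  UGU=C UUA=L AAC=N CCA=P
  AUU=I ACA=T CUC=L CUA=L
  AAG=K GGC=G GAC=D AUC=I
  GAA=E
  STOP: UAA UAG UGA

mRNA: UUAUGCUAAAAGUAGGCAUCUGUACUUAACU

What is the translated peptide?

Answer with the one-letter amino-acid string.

Answer: MLKVGICT

Derivation:
start AUG at pos 2
pos 2: AUG -> M; peptide=M
pos 5: CUA -> L; peptide=ML
pos 8: AAA -> K; peptide=MLK
pos 11: GUA -> V; peptide=MLKV
pos 14: GGC -> G; peptide=MLKVG
pos 17: AUC -> I; peptide=MLKVGI
pos 20: UGU -> C; peptide=MLKVGIC
pos 23: ACU -> T; peptide=MLKVGICT
pos 26: UAA -> STOP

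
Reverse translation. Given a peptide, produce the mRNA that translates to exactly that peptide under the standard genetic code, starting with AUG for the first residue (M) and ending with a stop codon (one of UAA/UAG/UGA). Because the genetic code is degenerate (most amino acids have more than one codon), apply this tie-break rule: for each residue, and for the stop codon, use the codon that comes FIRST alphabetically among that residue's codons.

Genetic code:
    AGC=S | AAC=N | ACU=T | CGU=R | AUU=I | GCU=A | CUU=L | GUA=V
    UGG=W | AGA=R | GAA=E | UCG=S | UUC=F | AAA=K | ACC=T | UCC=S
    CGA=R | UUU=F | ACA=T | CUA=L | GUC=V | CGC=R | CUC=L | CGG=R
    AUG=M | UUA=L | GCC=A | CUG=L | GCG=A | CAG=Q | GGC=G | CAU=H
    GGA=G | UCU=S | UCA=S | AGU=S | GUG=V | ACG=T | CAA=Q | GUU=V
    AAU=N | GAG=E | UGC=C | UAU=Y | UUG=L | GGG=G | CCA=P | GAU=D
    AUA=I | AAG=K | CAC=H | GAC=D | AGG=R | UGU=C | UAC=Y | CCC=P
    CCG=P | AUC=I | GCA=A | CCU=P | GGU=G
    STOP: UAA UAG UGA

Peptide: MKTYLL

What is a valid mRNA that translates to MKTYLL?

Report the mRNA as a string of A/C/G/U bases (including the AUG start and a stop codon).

Answer: mRNA: AUGAAAACAUACCUACUAUAA

Derivation:
residue 1: M -> AUG (start codon)
residue 2: K codons sorted = AAA,AAG -> pick first = AAA
residue 3: T codons sorted = ACA,ACC,ACG,ACU -> pick first = ACA
residue 4: Y codons sorted = UAC,UAU -> pick first = UAC
residue 5: L codons sorted = CUA,CUC,CUG,CUU,UUA,UUG -> pick first = CUA
residue 6: L codons sorted = CUA,CUC,CUG,CUU,UUA,UUG -> pick first = CUA
terminator: stop codons sorted = UAA,UAG,UGA -> pick first = UAA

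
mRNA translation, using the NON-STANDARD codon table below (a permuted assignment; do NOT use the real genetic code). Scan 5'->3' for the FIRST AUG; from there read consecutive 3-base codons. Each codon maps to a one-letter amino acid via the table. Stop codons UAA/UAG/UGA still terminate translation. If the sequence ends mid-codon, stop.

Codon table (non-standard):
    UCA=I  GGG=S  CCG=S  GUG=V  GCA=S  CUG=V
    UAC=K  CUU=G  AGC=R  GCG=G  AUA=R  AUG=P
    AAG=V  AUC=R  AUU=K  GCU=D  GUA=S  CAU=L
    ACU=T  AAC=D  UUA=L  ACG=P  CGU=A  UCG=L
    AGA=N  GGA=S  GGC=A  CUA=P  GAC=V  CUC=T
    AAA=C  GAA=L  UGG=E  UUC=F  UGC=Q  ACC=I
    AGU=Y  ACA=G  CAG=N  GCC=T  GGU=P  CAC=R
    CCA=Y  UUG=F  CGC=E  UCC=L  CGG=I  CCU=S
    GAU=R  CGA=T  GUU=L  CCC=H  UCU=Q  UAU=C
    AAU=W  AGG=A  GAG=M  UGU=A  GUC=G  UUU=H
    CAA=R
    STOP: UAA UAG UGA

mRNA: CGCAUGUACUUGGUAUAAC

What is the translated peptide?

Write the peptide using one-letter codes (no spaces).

Answer: PKFS

Derivation:
start AUG at pos 3
pos 3: AUG -> P; peptide=P
pos 6: UAC -> K; peptide=PK
pos 9: UUG -> F; peptide=PKF
pos 12: GUA -> S; peptide=PKFS
pos 15: UAA -> STOP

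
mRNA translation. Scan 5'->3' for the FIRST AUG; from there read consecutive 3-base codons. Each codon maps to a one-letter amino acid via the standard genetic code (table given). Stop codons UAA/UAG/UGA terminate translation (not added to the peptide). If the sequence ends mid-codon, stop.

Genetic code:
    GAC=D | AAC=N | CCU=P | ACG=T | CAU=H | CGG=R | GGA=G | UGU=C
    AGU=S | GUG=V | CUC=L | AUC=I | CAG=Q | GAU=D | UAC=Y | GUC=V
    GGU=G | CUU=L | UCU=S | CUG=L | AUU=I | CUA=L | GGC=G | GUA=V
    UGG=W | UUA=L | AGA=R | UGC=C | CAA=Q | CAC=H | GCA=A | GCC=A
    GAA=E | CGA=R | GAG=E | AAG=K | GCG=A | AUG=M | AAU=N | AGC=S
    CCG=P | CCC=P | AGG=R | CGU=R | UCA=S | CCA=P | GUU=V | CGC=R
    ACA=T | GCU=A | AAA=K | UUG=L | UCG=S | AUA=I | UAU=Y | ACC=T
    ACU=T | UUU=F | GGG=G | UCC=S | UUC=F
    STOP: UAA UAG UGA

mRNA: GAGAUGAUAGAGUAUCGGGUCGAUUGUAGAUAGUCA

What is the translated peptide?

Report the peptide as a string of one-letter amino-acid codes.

Answer: MIEYRVDCR

Derivation:
start AUG at pos 3
pos 3: AUG -> M; peptide=M
pos 6: AUA -> I; peptide=MI
pos 9: GAG -> E; peptide=MIE
pos 12: UAU -> Y; peptide=MIEY
pos 15: CGG -> R; peptide=MIEYR
pos 18: GUC -> V; peptide=MIEYRV
pos 21: GAU -> D; peptide=MIEYRVD
pos 24: UGU -> C; peptide=MIEYRVDC
pos 27: AGA -> R; peptide=MIEYRVDCR
pos 30: UAG -> STOP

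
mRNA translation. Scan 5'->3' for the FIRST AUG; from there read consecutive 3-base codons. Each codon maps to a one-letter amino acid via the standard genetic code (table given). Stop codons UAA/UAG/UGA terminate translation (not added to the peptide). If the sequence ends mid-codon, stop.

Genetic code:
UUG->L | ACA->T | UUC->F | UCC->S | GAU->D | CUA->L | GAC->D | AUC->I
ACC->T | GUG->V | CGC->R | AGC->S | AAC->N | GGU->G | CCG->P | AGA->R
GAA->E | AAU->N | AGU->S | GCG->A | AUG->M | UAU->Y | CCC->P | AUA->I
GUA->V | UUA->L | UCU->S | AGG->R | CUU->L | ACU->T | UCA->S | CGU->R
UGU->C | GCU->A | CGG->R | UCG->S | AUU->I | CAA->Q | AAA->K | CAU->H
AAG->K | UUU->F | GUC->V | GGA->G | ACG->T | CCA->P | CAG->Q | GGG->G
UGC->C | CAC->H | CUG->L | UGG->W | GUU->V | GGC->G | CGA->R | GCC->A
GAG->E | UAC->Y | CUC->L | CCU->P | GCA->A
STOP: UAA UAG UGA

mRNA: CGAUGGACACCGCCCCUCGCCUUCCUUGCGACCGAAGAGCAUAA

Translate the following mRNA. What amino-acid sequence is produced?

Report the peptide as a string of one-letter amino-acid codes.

Answer: MDTAPRLPCDRRA

Derivation:
start AUG at pos 2
pos 2: AUG -> M; peptide=M
pos 5: GAC -> D; peptide=MD
pos 8: ACC -> T; peptide=MDT
pos 11: GCC -> A; peptide=MDTA
pos 14: CCU -> P; peptide=MDTAP
pos 17: CGC -> R; peptide=MDTAPR
pos 20: CUU -> L; peptide=MDTAPRL
pos 23: CCU -> P; peptide=MDTAPRLP
pos 26: UGC -> C; peptide=MDTAPRLPC
pos 29: GAC -> D; peptide=MDTAPRLPCD
pos 32: CGA -> R; peptide=MDTAPRLPCDR
pos 35: AGA -> R; peptide=MDTAPRLPCDRR
pos 38: GCA -> A; peptide=MDTAPRLPCDRRA
pos 41: UAA -> STOP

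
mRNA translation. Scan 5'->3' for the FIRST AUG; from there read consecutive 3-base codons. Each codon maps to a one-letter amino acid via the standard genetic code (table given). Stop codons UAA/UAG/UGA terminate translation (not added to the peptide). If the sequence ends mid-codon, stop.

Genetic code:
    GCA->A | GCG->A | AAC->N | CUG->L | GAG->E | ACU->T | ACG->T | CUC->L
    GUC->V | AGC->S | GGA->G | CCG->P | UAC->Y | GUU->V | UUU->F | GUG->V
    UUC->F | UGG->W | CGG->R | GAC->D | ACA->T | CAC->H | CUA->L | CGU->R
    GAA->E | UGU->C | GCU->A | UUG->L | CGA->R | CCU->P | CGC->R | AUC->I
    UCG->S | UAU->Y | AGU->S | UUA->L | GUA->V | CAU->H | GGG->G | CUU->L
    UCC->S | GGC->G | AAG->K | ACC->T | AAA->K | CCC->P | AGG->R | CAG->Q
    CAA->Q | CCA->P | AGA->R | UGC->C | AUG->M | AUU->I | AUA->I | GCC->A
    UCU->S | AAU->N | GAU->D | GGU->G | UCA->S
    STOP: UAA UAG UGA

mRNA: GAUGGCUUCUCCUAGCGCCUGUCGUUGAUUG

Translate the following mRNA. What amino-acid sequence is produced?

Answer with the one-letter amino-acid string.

Answer: MASPSACR

Derivation:
start AUG at pos 1
pos 1: AUG -> M; peptide=M
pos 4: GCU -> A; peptide=MA
pos 7: UCU -> S; peptide=MAS
pos 10: CCU -> P; peptide=MASP
pos 13: AGC -> S; peptide=MASPS
pos 16: GCC -> A; peptide=MASPSA
pos 19: UGU -> C; peptide=MASPSAC
pos 22: CGU -> R; peptide=MASPSACR
pos 25: UGA -> STOP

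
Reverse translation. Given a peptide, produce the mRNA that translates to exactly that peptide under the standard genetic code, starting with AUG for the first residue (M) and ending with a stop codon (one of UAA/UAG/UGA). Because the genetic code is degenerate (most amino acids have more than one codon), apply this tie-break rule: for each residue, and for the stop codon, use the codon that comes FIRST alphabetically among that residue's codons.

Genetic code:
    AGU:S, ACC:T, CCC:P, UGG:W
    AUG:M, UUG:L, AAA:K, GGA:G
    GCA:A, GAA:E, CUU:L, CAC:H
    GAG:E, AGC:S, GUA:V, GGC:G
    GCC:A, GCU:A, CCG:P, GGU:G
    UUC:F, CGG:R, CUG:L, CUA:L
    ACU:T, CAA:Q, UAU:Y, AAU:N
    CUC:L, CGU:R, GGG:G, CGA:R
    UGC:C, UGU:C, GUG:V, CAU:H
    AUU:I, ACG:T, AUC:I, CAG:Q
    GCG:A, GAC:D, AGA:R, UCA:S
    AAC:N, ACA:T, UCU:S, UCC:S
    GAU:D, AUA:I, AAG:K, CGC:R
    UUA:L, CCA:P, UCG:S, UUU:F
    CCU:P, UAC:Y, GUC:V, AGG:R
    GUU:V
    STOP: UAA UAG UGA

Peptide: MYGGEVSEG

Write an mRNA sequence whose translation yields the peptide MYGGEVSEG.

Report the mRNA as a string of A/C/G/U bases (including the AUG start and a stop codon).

residue 1: M -> AUG (start codon)
residue 2: Y codons sorted = UAC,UAU -> pick first = UAC
residue 3: G codons sorted = GGA,GGC,GGG,GGU -> pick first = GGA
residue 4: G codons sorted = GGA,GGC,GGG,GGU -> pick first = GGA
residue 5: E codons sorted = GAA,GAG -> pick first = GAA
residue 6: V codons sorted = GUA,GUC,GUG,GUU -> pick first = GUA
residue 7: S codons sorted = AGC,AGU,UCA,UCC,UCG,UCU -> pick first = AGC
residue 8: E codons sorted = GAA,GAG -> pick first = GAA
residue 9: G codons sorted = GGA,GGC,GGG,GGU -> pick first = GGA
terminator: stop codons sorted = UAA,UAG,UGA -> pick first = UAA

Answer: mRNA: AUGUACGGAGGAGAAGUAAGCGAAGGAUAA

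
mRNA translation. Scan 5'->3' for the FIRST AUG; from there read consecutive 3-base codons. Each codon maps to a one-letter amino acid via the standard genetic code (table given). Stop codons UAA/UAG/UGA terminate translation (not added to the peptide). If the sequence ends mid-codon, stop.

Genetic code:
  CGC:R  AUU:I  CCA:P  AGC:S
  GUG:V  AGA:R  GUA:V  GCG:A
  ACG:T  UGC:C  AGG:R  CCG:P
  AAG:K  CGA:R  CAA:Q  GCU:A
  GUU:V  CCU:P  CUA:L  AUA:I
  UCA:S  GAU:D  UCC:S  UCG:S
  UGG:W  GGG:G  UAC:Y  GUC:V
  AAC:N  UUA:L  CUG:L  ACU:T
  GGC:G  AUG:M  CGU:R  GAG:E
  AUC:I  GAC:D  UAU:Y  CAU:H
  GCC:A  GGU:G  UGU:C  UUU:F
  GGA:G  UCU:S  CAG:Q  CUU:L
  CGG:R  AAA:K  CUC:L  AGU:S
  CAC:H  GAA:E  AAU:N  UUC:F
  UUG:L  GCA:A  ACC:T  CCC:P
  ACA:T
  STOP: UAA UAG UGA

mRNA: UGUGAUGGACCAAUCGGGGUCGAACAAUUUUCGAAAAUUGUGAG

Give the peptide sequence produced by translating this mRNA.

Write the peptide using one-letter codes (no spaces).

Answer: MDQSGSNNFRKL

Derivation:
start AUG at pos 4
pos 4: AUG -> M; peptide=M
pos 7: GAC -> D; peptide=MD
pos 10: CAA -> Q; peptide=MDQ
pos 13: UCG -> S; peptide=MDQS
pos 16: GGG -> G; peptide=MDQSG
pos 19: UCG -> S; peptide=MDQSGS
pos 22: AAC -> N; peptide=MDQSGSN
pos 25: AAU -> N; peptide=MDQSGSNN
pos 28: UUU -> F; peptide=MDQSGSNNF
pos 31: CGA -> R; peptide=MDQSGSNNFR
pos 34: AAA -> K; peptide=MDQSGSNNFRK
pos 37: UUG -> L; peptide=MDQSGSNNFRKL
pos 40: UGA -> STOP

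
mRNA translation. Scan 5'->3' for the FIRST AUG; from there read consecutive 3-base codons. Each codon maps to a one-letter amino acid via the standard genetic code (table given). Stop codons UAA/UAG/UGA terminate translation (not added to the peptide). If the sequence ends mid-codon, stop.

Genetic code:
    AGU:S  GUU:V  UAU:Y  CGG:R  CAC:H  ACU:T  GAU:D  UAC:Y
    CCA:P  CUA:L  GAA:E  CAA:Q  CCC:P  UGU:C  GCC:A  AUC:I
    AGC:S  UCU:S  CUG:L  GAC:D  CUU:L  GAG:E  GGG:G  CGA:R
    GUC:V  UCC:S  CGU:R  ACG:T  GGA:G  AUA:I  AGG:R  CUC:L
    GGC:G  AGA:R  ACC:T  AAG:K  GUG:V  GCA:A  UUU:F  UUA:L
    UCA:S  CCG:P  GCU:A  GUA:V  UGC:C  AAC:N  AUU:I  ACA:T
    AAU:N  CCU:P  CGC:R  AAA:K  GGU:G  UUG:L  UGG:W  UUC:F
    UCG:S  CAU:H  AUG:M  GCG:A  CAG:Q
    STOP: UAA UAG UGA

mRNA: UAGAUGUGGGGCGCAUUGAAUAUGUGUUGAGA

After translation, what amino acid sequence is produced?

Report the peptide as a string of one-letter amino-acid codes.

Answer: MWGALNMC

Derivation:
start AUG at pos 3
pos 3: AUG -> M; peptide=M
pos 6: UGG -> W; peptide=MW
pos 9: GGC -> G; peptide=MWG
pos 12: GCA -> A; peptide=MWGA
pos 15: UUG -> L; peptide=MWGAL
pos 18: AAU -> N; peptide=MWGALN
pos 21: AUG -> M; peptide=MWGALNM
pos 24: UGU -> C; peptide=MWGALNMC
pos 27: UGA -> STOP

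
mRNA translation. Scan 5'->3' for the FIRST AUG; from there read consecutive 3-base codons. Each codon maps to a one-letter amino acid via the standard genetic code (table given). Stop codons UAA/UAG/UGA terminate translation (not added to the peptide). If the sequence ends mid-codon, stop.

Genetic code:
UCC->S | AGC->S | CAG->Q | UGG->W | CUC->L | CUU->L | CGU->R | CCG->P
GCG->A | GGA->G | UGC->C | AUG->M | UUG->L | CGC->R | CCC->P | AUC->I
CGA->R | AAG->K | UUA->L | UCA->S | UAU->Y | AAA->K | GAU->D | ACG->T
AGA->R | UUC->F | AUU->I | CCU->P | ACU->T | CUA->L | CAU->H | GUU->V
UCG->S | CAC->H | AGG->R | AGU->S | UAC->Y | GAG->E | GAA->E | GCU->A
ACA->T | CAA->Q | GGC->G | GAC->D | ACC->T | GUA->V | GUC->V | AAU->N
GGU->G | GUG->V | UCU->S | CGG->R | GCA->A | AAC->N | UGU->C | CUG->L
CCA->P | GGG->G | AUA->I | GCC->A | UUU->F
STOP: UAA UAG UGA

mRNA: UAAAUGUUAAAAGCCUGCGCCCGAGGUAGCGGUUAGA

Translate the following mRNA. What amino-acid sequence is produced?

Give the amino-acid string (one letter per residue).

start AUG at pos 3
pos 3: AUG -> M; peptide=M
pos 6: UUA -> L; peptide=ML
pos 9: AAA -> K; peptide=MLK
pos 12: GCC -> A; peptide=MLKA
pos 15: UGC -> C; peptide=MLKAC
pos 18: GCC -> A; peptide=MLKACA
pos 21: CGA -> R; peptide=MLKACAR
pos 24: GGU -> G; peptide=MLKACARG
pos 27: AGC -> S; peptide=MLKACARGS
pos 30: GGU -> G; peptide=MLKACARGSG
pos 33: UAG -> STOP

Answer: MLKACARGSG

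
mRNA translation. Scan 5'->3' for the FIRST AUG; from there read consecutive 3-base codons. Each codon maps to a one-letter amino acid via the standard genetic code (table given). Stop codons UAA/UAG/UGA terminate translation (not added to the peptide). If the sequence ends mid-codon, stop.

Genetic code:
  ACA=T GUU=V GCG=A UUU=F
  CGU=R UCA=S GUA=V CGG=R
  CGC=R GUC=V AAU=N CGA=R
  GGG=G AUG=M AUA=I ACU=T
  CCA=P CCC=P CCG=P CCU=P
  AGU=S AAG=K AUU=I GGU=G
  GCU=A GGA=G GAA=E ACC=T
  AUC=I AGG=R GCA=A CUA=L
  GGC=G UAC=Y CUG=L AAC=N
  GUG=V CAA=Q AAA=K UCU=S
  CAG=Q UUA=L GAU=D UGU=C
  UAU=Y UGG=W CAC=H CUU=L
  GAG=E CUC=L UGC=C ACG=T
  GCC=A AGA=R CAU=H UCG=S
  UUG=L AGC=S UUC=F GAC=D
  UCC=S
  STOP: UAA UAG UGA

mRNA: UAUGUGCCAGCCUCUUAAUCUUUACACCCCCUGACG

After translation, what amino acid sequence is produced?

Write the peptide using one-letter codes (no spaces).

Answer: MCQPLNLYTP

Derivation:
start AUG at pos 1
pos 1: AUG -> M; peptide=M
pos 4: UGC -> C; peptide=MC
pos 7: CAG -> Q; peptide=MCQ
pos 10: CCU -> P; peptide=MCQP
pos 13: CUU -> L; peptide=MCQPL
pos 16: AAU -> N; peptide=MCQPLN
pos 19: CUU -> L; peptide=MCQPLNL
pos 22: UAC -> Y; peptide=MCQPLNLY
pos 25: ACC -> T; peptide=MCQPLNLYT
pos 28: CCC -> P; peptide=MCQPLNLYTP
pos 31: UGA -> STOP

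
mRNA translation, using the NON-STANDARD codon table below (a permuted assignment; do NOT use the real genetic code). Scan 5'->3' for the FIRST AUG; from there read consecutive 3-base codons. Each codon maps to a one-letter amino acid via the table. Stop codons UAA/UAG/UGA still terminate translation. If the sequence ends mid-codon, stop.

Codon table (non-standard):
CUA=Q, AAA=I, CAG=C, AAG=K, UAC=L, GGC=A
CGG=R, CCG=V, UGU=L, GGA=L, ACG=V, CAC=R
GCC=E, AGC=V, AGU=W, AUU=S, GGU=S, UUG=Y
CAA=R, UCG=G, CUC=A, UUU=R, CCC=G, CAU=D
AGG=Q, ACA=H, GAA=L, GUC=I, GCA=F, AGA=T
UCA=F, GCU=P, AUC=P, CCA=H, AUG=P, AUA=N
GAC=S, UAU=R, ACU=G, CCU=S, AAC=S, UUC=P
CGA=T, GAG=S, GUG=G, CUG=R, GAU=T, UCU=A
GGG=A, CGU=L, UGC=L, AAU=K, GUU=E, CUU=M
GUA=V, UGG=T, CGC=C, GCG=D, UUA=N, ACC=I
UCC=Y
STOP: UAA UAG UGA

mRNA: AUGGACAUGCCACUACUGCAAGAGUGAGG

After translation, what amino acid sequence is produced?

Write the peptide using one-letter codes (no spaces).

Answer: PSPHQRRS

Derivation:
start AUG at pos 0
pos 0: AUG -> P; peptide=P
pos 3: GAC -> S; peptide=PS
pos 6: AUG -> P; peptide=PSP
pos 9: CCA -> H; peptide=PSPH
pos 12: CUA -> Q; peptide=PSPHQ
pos 15: CUG -> R; peptide=PSPHQR
pos 18: CAA -> R; peptide=PSPHQRR
pos 21: GAG -> S; peptide=PSPHQRRS
pos 24: UGA -> STOP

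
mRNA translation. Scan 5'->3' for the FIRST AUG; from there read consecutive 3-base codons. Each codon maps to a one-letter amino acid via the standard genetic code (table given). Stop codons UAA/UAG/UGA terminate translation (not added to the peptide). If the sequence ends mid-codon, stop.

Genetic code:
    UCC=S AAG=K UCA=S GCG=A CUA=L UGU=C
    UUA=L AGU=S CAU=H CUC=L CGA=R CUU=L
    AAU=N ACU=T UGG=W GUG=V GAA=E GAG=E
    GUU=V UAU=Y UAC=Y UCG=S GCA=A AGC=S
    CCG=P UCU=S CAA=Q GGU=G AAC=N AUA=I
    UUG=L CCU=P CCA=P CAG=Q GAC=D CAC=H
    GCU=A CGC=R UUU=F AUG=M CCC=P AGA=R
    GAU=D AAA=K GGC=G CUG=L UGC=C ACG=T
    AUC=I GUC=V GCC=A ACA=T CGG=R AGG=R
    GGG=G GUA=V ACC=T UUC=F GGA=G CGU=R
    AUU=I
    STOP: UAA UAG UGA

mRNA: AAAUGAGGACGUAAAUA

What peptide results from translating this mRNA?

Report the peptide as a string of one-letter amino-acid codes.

start AUG at pos 2
pos 2: AUG -> M; peptide=M
pos 5: AGG -> R; peptide=MR
pos 8: ACG -> T; peptide=MRT
pos 11: UAA -> STOP

Answer: MRT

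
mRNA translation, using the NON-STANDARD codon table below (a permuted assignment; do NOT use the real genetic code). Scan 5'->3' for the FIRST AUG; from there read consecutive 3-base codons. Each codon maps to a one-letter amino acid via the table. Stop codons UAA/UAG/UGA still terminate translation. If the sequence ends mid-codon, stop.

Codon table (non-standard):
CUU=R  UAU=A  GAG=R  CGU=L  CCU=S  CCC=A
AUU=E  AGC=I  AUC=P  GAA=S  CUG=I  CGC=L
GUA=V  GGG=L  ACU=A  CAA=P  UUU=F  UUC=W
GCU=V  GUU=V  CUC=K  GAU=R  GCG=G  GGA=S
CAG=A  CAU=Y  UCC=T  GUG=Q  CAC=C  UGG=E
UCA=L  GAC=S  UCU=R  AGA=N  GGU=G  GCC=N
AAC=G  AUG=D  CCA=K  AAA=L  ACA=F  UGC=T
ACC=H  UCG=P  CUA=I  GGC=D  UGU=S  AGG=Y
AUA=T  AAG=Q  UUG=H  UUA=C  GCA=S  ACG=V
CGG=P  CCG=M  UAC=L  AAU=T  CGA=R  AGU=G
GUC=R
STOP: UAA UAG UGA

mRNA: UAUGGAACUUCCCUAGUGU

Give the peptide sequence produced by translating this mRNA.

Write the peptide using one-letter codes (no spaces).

Answer: DSRA

Derivation:
start AUG at pos 1
pos 1: AUG -> D; peptide=D
pos 4: GAA -> S; peptide=DS
pos 7: CUU -> R; peptide=DSR
pos 10: CCC -> A; peptide=DSRA
pos 13: UAG -> STOP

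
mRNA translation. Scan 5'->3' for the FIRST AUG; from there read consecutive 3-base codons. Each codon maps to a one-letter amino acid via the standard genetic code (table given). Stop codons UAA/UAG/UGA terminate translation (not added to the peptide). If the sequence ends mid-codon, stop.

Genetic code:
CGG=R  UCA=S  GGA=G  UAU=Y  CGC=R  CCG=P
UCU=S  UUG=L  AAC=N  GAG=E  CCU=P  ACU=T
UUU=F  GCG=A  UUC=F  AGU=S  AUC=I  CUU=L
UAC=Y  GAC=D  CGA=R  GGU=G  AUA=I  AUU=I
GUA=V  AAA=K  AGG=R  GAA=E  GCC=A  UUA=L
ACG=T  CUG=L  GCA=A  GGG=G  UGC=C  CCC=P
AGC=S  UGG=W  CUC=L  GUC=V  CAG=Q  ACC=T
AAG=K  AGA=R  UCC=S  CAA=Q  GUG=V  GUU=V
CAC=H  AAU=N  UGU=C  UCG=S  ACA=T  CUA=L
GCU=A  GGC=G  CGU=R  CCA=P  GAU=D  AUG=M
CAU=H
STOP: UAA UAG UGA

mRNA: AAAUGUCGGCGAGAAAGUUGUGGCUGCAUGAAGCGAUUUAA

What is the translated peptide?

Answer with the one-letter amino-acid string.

Answer: MSARKLWLHEAI

Derivation:
start AUG at pos 2
pos 2: AUG -> M; peptide=M
pos 5: UCG -> S; peptide=MS
pos 8: GCG -> A; peptide=MSA
pos 11: AGA -> R; peptide=MSAR
pos 14: AAG -> K; peptide=MSARK
pos 17: UUG -> L; peptide=MSARKL
pos 20: UGG -> W; peptide=MSARKLW
pos 23: CUG -> L; peptide=MSARKLWL
pos 26: CAU -> H; peptide=MSARKLWLH
pos 29: GAA -> E; peptide=MSARKLWLHE
pos 32: GCG -> A; peptide=MSARKLWLHEA
pos 35: AUU -> I; peptide=MSARKLWLHEAI
pos 38: UAA -> STOP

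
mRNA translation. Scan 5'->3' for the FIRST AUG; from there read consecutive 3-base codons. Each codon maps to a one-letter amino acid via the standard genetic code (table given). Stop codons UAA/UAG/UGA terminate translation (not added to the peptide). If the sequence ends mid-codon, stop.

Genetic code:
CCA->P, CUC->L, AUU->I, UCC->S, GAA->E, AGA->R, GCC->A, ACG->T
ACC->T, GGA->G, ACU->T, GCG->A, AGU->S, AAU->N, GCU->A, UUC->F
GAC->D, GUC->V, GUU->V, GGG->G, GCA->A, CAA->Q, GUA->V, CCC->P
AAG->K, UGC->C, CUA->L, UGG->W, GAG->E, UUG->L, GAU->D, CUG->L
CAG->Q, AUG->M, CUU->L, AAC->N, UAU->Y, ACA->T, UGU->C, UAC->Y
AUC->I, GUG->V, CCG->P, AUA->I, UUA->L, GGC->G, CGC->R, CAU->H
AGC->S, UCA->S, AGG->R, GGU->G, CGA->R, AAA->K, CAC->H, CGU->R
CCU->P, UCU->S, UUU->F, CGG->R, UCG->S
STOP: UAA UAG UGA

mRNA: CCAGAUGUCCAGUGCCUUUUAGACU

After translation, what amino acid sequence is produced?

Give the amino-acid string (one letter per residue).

start AUG at pos 4
pos 4: AUG -> M; peptide=M
pos 7: UCC -> S; peptide=MS
pos 10: AGU -> S; peptide=MSS
pos 13: GCC -> A; peptide=MSSA
pos 16: UUU -> F; peptide=MSSAF
pos 19: UAG -> STOP

Answer: MSSAF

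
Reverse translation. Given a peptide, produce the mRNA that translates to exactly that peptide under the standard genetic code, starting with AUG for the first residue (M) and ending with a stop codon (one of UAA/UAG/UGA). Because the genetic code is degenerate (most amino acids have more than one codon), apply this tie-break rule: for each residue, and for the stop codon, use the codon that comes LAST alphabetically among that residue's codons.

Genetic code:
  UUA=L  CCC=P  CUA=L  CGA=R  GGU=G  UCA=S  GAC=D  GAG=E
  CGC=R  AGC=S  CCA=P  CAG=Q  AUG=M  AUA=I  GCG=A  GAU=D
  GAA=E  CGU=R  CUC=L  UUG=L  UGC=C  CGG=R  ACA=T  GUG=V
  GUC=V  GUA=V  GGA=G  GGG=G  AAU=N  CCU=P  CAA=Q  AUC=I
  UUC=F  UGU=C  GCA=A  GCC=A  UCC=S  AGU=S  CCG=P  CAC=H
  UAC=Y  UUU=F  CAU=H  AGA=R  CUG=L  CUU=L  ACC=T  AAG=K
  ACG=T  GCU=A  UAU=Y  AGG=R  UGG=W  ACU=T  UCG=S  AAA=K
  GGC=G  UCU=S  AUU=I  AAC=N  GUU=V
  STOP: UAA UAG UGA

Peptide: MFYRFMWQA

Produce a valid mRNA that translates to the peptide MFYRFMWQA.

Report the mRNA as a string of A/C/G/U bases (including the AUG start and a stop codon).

residue 1: M -> AUG (start codon)
residue 2: F codons sorted = UUC,UUU -> pick last = UUU
residue 3: Y codons sorted = UAC,UAU -> pick last = UAU
residue 4: R codons sorted = AGA,AGG,CGA,CGC,CGG,CGU -> pick last = CGU
residue 5: F codons sorted = UUC,UUU -> pick last = UUU
residue 6: M -> AUG (only codon)
residue 7: W -> UGG (only codon)
residue 8: Q codons sorted = CAA,CAG -> pick last = CAG
residue 9: A codons sorted = GCA,GCC,GCG,GCU -> pick last = GCU
terminator: stop codons sorted = UAA,UAG,UGA -> pick last = UGA

Answer: mRNA: AUGUUUUAUCGUUUUAUGUGGCAGGCUUGA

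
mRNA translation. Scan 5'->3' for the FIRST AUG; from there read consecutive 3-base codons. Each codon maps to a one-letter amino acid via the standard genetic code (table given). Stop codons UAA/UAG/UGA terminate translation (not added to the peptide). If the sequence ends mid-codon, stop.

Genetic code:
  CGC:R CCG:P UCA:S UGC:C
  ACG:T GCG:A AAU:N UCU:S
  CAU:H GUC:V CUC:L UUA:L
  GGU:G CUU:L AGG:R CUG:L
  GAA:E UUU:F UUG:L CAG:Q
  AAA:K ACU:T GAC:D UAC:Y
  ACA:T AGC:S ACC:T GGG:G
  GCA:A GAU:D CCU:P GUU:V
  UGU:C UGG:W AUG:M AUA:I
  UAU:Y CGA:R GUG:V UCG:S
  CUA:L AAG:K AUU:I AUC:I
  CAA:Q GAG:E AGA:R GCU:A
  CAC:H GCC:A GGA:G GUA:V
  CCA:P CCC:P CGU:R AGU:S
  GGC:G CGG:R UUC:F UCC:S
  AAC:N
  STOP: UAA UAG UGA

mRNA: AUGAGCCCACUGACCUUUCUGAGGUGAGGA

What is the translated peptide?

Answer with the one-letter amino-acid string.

start AUG at pos 0
pos 0: AUG -> M; peptide=M
pos 3: AGC -> S; peptide=MS
pos 6: CCA -> P; peptide=MSP
pos 9: CUG -> L; peptide=MSPL
pos 12: ACC -> T; peptide=MSPLT
pos 15: UUU -> F; peptide=MSPLTF
pos 18: CUG -> L; peptide=MSPLTFL
pos 21: AGG -> R; peptide=MSPLTFLR
pos 24: UGA -> STOP

Answer: MSPLTFLR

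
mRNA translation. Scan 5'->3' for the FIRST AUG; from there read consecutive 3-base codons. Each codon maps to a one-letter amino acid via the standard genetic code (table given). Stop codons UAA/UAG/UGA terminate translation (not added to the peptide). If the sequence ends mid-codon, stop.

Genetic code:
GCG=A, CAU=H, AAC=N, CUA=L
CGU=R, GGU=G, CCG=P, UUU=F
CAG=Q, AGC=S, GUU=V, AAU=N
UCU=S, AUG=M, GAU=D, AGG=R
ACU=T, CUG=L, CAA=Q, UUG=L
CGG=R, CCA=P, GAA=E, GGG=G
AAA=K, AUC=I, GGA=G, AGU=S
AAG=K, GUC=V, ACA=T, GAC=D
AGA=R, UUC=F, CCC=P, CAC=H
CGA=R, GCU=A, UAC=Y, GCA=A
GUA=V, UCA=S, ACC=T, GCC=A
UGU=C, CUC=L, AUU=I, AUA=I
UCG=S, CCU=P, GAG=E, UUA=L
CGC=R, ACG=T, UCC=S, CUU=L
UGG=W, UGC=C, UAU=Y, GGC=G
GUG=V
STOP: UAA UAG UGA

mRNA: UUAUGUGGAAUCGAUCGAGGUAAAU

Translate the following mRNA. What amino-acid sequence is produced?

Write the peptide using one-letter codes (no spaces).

Answer: MWNRSR

Derivation:
start AUG at pos 2
pos 2: AUG -> M; peptide=M
pos 5: UGG -> W; peptide=MW
pos 8: AAU -> N; peptide=MWN
pos 11: CGA -> R; peptide=MWNR
pos 14: UCG -> S; peptide=MWNRS
pos 17: AGG -> R; peptide=MWNRSR
pos 20: UAA -> STOP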